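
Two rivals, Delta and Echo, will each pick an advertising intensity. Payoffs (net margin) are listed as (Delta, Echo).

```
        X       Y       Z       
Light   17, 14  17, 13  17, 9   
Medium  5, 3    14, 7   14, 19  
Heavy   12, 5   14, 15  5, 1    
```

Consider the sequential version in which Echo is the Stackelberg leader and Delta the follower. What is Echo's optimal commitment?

Solve by backward induction (Echo leads).
- X: Delta compares 17, 5, 12 and picks Light; Echo would get 14.
- Y: Delta compares 17, 14, 14 and picks Light; Echo would get 13.
- Z: Delta compares 17, 14, 5 and picks Light; Echo would get 9.
Echo's induced payoffs are 14, 13, 9, so Echo commits to X. Subgame-perfect outcome: (Light, X) with payoffs (17, 14).

X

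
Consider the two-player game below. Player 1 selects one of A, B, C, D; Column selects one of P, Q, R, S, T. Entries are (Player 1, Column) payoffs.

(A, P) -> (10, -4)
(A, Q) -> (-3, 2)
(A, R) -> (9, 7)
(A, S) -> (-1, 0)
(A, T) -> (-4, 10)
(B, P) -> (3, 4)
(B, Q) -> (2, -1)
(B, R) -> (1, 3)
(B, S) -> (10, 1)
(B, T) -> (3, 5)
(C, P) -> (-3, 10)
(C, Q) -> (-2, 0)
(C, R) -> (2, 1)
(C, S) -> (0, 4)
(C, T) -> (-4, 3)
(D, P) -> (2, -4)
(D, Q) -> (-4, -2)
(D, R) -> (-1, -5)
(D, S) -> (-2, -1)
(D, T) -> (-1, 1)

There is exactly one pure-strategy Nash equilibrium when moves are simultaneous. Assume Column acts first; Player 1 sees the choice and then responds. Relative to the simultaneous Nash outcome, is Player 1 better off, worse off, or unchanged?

better off

Solve by backward induction (Column leads).
- P: Player 1 compares 10, 3, -3, 2 and picks A; Column would get -4.
- Q: Player 1 compares -3, 2, -2, -4 and picks B; Column would get -1.
- R: Player 1 compares 9, 1, 2, -1 and picks A; Column would get 7.
- S: Player 1 compares -1, 10, 0, -2 and picks B; Column would get 1.
- T: Player 1 compares -4, 3, -4, -1 and picks B; Column would get 5.
Maximizing over -4, -1, 7, 1, 5, Column chooses R. Subgame-perfect outcome: (A, R) with payoffs (9, 7).
Under simultaneous play:
Player 1's best replies: P→A; Q→B; R→A; S→B; T→B.
Column's best replies: A→T; B→T; C→P; D→T.
The unique mutual best reply is (B, T), giving (3, 5).
Player 1 earns 9 sequentially versus 3 at the Nash outcome: better off.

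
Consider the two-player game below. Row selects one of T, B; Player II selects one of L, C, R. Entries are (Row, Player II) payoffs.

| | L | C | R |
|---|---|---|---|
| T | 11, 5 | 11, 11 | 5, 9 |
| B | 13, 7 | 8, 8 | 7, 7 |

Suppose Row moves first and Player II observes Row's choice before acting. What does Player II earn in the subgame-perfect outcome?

11

Work backward from Player II's decision.
- T: Player II compares 5, 11, 9 and picks C; Row would get 11.
- B: Player II compares 7, 8, 7 and picks C; Row would get 8.
Row's induced payoffs are 11, 8, so Row commits to T. Subgame-perfect outcome: (T, C) with payoffs (11, 11).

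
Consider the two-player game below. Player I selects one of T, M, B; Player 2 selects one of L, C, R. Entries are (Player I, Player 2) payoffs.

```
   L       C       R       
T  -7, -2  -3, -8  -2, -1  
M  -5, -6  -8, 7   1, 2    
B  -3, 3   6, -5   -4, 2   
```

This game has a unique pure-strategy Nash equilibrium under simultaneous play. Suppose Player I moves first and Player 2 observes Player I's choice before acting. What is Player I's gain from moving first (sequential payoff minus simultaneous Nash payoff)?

1

Player 2 best-responds to each possible Player I move:
- T: BR = R, leader payoff -2.
- M: BR = C, leader payoff -8.
- B: BR = L, leader payoff -3.
Among -2, -8, -3, the best is -2 at T. Subgame-perfect outcome: (T, R) with payoffs (-2, -1).
For the simultaneous game, intersect best replies.
Player I's best replies: L→B; C→B; R→M.
Player 2's best replies: T→R; M→C; B→L.
Only (B, L) has each player best-responding; Nash payoffs (-3, 3).
Player I's commitment gain: -2 − -3 = 1.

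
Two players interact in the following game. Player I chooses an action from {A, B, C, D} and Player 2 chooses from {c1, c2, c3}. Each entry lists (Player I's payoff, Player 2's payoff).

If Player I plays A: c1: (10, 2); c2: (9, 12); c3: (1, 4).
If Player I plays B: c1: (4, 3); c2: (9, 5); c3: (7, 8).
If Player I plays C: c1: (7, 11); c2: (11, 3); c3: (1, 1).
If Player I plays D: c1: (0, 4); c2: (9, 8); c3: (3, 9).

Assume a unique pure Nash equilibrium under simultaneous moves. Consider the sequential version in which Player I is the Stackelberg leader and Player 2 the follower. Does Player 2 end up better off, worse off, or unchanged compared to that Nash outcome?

Work backward from Player 2's decision.
- A → Player 2 plays c2 (best of 2, 12, 4); Player I gets 9.
- B → Player 2 plays c3 (best of 3, 5, 8); Player I gets 7.
- C → Player 2 plays c1 (best of 11, 3, 1); Player I gets 7.
- D → Player 2 plays c3 (best of 4, 8, 9); Player I gets 3.
Player I's induced payoffs are 9, 7, 7, 3, so Player I commits to A. Subgame-perfect outcome: (A, c2) with payoffs (9, 12).
Now find the simultaneous Nash equilibrium.
Player I's best replies: c1→A; c2→C; c3→B.
Player 2's best replies: A→c2; B→c3; C→c1; D→c3.
The unique mutual best reply is (B, c3), giving (7, 8).
Player 2 earns 12 sequentially versus 8 at the Nash outcome: better off.

better off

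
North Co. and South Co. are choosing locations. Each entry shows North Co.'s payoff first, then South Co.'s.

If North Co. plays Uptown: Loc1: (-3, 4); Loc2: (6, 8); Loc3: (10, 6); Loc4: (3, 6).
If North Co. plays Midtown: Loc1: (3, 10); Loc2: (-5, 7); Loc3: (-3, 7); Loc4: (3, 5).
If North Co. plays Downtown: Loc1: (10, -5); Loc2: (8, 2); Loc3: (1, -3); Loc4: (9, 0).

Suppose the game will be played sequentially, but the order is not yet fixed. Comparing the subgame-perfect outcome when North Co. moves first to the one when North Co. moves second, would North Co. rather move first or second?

If North Co. leads: South Co.'s best replies are Uptown→Loc2, Midtown→Loc1, Downtown→Loc2; North Co.'s induced payoffs 6, 3, 8; outcome (Downtown, Loc2), payoffs (8, 2).
If South Co. leads: North Co.'s best replies are Loc1→Downtown, Loc2→Downtown, Loc3→Uptown, Loc4→Downtown; South Co.'s induced payoffs -5, 2, 6, 0; outcome (Uptown, Loc3), payoffs (10, 6).
North Co. gets 8 moving first and 10 moving second, so North Co. prefers to move second.

second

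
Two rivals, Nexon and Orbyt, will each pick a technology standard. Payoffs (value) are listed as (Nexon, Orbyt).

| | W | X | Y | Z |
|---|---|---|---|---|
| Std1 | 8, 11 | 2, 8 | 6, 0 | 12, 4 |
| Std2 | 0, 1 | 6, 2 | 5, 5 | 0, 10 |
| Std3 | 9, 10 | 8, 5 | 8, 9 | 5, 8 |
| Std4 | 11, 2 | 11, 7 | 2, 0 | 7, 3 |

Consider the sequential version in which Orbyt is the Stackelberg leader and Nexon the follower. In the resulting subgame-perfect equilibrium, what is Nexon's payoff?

8

Solve by backward induction (Orbyt leads).
- W: Nexon compares 8, 0, 9, 11 and picks Std4; Orbyt would get 2.
- X: Nexon compares 2, 6, 8, 11 and picks Std4; Orbyt would get 7.
- Y: Nexon compares 6, 5, 8, 2 and picks Std3; Orbyt would get 9.
- Z: Nexon compares 12, 0, 5, 7 and picks Std1; Orbyt would get 4.
Orbyt's induced payoffs are 2, 7, 9, 4, so Orbyt commits to Y. Subgame-perfect outcome: (Std3, Y) with payoffs (8, 9).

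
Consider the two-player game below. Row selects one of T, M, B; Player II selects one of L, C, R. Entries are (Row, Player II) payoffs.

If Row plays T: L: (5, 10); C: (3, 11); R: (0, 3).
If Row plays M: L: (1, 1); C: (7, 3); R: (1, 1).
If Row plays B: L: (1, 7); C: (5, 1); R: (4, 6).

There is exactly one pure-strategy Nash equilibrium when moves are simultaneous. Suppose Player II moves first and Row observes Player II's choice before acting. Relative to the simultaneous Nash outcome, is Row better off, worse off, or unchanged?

worse off

Solve by backward induction (Player II leads).
- L: BR = T, leader payoff 10.
- C: BR = M, leader payoff 3.
- R: BR = B, leader payoff 6.
Among 10, 3, 6, the best is 10 at L. Subgame-perfect outcome: (T, L) with payoffs (5, 10).
Under simultaneous play:
Row's best replies: L→T; C→M; R→B.
Player II's best replies: T→C; M→C; B→L.
The unique mutual best reply is (M, C), giving (7, 3).
Row earns 5 sequentially versus 7 at the Nash outcome: worse off.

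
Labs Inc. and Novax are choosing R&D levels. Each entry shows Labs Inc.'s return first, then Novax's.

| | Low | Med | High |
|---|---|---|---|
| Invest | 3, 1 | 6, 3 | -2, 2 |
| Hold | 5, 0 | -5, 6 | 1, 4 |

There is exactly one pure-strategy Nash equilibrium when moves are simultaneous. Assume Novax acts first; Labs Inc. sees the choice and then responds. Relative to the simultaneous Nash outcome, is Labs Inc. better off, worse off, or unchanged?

Work backward from Labs Inc.'s decision.
- Low: BR = Hold, leader payoff 0.
- Med: BR = Invest, leader payoff 3.
- High: BR = Hold, leader payoff 4.
Novax's induced payoffs are 0, 3, 4, so Novax commits to High. Subgame-perfect outcome: (Hold, High) with payoffs (1, 4).
Under simultaneous play:
Labs Inc.'s best replies: Low→Hold; Med→Invest; High→Hold.
Novax's best replies: Invest→Med; Hold→Med.
The unique mutual best reply is (Invest, Med), giving (6, 3).
Labs Inc. earns 1 sequentially versus 6 at the Nash outcome: worse off.

worse off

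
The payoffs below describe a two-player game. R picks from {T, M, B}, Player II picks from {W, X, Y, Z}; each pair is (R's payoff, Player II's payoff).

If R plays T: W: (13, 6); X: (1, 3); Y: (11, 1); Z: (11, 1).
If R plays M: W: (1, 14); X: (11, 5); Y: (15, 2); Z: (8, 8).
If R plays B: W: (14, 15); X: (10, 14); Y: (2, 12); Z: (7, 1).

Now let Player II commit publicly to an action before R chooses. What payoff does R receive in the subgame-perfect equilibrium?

Solve by backward induction (Player II leads).
- W: R compares 13, 1, 14 and picks B; Player II would get 15.
- X: R compares 1, 11, 10 and picks M; Player II would get 5.
- Y: R compares 11, 15, 2 and picks M; Player II would get 2.
- Z: R compares 11, 8, 7 and picks T; Player II would get 1.
Among 15, 5, 2, 1, the best is 15 at W. Subgame-perfect outcome: (B, W) with payoffs (14, 15).

14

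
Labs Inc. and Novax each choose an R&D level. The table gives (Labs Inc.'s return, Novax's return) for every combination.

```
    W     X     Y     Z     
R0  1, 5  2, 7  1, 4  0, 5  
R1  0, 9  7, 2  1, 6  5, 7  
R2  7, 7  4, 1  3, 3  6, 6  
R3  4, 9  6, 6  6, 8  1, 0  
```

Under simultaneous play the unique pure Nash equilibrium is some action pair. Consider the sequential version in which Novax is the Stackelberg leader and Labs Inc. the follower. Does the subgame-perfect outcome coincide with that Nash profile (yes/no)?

Solve by backward induction (Novax leads).
- W → Labs Inc. plays R2 (best of 1, 0, 7, 4); Novax gets 7.
- X → Labs Inc. plays R1 (best of 2, 7, 4, 6); Novax gets 2.
- Y → Labs Inc. plays R3 (best of 1, 1, 3, 6); Novax gets 8.
- Z → Labs Inc. plays R2 (best of 0, 5, 6, 1); Novax gets 6.
Maximizing over 7, 2, 8, 6, Novax chooses Y. Subgame-perfect outcome: (R3, Y) with payoffs (6, 8).
Now find the simultaneous Nash equilibrium.
Labs Inc.'s best replies: W→R2; X→R1; Y→R3; Z→R2.
Novax's best replies: R0→X; R1→W; R2→W; R3→W.
The unique mutual best reply is (R2, W), giving (7, 7).
Sequential outcome (R3, Y) differs from the Nash profile (R2, W).

no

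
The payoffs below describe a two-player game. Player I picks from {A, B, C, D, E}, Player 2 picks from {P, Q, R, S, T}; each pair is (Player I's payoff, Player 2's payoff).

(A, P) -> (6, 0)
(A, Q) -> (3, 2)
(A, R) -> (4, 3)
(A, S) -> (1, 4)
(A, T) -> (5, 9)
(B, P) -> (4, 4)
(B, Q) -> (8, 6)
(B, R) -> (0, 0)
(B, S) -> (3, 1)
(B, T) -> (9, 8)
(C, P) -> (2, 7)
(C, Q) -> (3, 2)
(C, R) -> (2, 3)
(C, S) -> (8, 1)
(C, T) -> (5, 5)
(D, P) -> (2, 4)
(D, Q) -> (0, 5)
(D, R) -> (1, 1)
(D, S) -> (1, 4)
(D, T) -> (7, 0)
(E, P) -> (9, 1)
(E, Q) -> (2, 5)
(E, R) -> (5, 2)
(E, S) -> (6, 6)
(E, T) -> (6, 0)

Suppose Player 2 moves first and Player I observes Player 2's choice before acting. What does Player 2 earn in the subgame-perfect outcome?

Solve by backward induction (Player 2 leads).
- P → Player I plays E (best of 6, 4, 2, 2, 9); Player 2 gets 1.
- Q → Player I plays B (best of 3, 8, 3, 0, 2); Player 2 gets 6.
- R → Player I plays E (best of 4, 0, 2, 1, 5); Player 2 gets 2.
- S → Player I plays C (best of 1, 3, 8, 1, 6); Player 2 gets 1.
- T → Player I plays B (best of 5, 9, 5, 7, 6); Player 2 gets 8.
Maximizing over 1, 6, 2, 1, 8, Player 2 chooses T. Subgame-perfect outcome: (B, T) with payoffs (9, 8).

8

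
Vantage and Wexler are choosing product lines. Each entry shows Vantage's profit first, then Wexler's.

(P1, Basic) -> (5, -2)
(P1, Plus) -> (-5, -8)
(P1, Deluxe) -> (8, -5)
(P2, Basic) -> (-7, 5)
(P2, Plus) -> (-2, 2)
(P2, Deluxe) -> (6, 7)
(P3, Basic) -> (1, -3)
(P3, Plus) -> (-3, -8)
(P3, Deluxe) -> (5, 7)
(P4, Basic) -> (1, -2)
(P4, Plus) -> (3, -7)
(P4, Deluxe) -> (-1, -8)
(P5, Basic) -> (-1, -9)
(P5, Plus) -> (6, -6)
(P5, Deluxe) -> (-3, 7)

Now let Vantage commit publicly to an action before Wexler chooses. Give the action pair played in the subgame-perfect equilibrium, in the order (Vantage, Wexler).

Work backward from Wexler's decision.
- P1: BR = Basic, leader payoff 5.
- P2: BR = Deluxe, leader payoff 6.
- P3: BR = Deluxe, leader payoff 5.
- P4: BR = Basic, leader payoff 1.
- P5: BR = Deluxe, leader payoff -3.
Among 5, 6, 5, 1, -3, the best is 6 at P2. Subgame-perfect outcome: (P2, Deluxe) with payoffs (6, 7).

(P2, Deluxe)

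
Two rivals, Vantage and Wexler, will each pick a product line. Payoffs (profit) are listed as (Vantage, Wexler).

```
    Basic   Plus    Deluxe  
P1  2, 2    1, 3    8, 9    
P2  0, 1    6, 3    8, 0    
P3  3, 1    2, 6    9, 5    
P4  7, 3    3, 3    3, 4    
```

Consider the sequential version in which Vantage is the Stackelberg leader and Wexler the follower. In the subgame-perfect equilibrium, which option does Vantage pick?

P1

Backward induction with Vantage moving first.
- P1: Wexler compares 2, 3, 9 and picks Deluxe; Vantage would get 8.
- P2: Wexler compares 1, 3, 0 and picks Plus; Vantage would get 6.
- P3: Wexler compares 1, 6, 5 and picks Plus; Vantage would get 2.
- P4: Wexler compares 3, 3, 4 and picks Deluxe; Vantage would get 3.
Among 8, 6, 2, 3, the best is 8 at P1. Subgame-perfect outcome: (P1, Deluxe) with payoffs (8, 9).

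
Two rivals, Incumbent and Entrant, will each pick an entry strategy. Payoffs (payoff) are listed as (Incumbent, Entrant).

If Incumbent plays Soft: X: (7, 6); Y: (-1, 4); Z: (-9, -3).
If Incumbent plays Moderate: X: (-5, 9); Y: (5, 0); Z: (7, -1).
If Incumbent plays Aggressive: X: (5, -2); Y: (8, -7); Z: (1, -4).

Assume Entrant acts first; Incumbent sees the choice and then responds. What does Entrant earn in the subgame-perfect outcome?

6

Backward induction with Entrant moving first.
- X → Incumbent plays Soft (best of 7, -5, 5); Entrant gets 6.
- Y → Incumbent plays Aggressive (best of -1, 5, 8); Entrant gets -7.
- Z → Incumbent plays Moderate (best of -9, 7, 1); Entrant gets -1.
Among 6, -7, -1, the best is 6 at X. Subgame-perfect outcome: (Soft, X) with payoffs (7, 6).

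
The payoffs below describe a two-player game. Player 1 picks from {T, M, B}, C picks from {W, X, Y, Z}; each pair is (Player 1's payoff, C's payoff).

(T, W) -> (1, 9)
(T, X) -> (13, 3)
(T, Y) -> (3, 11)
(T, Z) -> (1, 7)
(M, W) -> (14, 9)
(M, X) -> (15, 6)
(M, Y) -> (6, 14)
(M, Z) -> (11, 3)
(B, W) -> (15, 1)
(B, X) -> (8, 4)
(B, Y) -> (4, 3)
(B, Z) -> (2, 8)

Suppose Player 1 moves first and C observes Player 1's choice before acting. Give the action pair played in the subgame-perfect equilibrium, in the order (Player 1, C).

(M, Y)

Work backward from C's decision.
- T: C compares 9, 3, 11, 7 and picks Y; Player 1 would get 3.
- M: C compares 9, 6, 14, 3 and picks Y; Player 1 would get 6.
- B: C compares 1, 4, 3, 8 and picks Z; Player 1 would get 2.
Among 3, 6, 2, the best is 6 at M. Subgame-perfect outcome: (M, Y) with payoffs (6, 14).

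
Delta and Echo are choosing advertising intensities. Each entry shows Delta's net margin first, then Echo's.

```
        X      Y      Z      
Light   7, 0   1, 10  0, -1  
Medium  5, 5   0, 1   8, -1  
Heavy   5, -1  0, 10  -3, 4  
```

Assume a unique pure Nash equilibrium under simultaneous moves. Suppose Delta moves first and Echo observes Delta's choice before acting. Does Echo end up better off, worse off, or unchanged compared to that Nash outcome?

worse off

Work backward from Echo's decision.
- Light: Echo compares 0, 10, -1 and picks Y; Delta would get 1.
- Medium: Echo compares 5, 1, -1 and picks X; Delta would get 5.
- Heavy: Echo compares -1, 10, 4 and picks Y; Delta would get 0.
Delta's induced payoffs are 1, 5, 0, so Delta commits to Medium. Subgame-perfect outcome: (Medium, X) with payoffs (5, 5).
Under simultaneous play:
Delta's best replies: X→Light; Y→Light; Z→Medium.
Echo's best replies: Light→Y; Medium→X; Heavy→Y.
The unique mutual best reply is (Light, Y), giving (1, 10).
Echo earns 5 sequentially versus 10 at the Nash outcome: worse off.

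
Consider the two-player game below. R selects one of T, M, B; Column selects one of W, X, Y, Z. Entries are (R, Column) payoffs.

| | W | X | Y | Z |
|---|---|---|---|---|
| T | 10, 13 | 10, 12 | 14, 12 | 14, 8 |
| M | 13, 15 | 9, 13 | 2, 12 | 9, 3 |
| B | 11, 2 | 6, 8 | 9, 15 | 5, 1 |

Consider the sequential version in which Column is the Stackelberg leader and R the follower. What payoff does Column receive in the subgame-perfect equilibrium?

15

Work backward from R's decision.
- W: R compares 10, 13, 11 and picks M; Column would get 15.
- X: R compares 10, 9, 6 and picks T; Column would get 12.
- Y: R compares 14, 2, 9 and picks T; Column would get 12.
- Z: R compares 14, 9, 5 and picks T; Column would get 8.
Column's induced payoffs are 15, 12, 12, 8, so Column commits to W. Subgame-perfect outcome: (M, W) with payoffs (13, 15).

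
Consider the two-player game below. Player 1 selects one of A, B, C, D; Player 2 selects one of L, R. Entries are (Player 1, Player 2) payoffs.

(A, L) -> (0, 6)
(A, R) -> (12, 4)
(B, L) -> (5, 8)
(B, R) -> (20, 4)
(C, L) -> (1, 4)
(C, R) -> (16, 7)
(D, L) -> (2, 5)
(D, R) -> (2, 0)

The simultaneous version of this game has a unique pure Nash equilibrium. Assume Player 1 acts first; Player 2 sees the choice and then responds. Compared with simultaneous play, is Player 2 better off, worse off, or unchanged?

worse off

Work backward from Player 2's decision.
- A: BR = L, leader payoff 0.
- B: BR = L, leader payoff 5.
- C: BR = R, leader payoff 16.
- D: BR = L, leader payoff 2.
Maximizing over 0, 5, 16, 2, Player 1 chooses C. Subgame-perfect outcome: (C, R) with payoffs (16, 7).
For the simultaneous game, intersect best replies.
Player 1's best replies: L→B; R→B.
Player 2's best replies: A→L; B→L; C→R; D→L.
Only (B, L) has each player best-responding; Nash payoffs (5, 8).
Player 2 earns 7 sequentially versus 8 at the Nash outcome: worse off.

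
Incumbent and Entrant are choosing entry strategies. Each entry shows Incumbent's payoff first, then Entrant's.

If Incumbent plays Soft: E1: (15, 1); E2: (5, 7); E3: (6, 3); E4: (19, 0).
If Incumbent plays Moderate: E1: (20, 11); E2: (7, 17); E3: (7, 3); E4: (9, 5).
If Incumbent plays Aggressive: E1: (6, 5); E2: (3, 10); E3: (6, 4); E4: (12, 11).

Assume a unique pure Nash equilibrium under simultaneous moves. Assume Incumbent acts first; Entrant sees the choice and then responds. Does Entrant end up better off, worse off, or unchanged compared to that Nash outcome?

worse off

Entrant best-responds to each possible Incumbent move:
- Soft: Entrant compares 1, 7, 3, 0 and picks E2; Incumbent would get 5.
- Moderate: Entrant compares 11, 17, 3, 5 and picks E2; Incumbent would get 7.
- Aggressive: Entrant compares 5, 10, 4, 11 and picks E4; Incumbent would get 12.
Maximizing over 5, 7, 12, Incumbent chooses Aggressive. Subgame-perfect outcome: (Aggressive, E4) with payoffs (12, 11).
For the simultaneous game, intersect best replies.
Incumbent's best replies: E1→Moderate; E2→Moderate; E3→Moderate; E4→Soft.
Entrant's best replies: Soft→E2; Moderate→E2; Aggressive→E4.
The unique mutual best reply is (Moderate, E2), giving (7, 17).
Entrant earns 11 sequentially versus 17 at the Nash outcome: worse off.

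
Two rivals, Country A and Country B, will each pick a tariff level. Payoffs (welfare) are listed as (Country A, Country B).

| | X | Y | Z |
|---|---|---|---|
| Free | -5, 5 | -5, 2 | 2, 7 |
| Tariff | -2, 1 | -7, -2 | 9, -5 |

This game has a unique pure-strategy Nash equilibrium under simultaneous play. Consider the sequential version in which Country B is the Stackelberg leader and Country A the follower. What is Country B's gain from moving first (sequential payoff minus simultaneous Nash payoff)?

Solve by backward induction (Country B leads).
- X: Country A compares -5, -2 and picks Tariff; Country B would get 1.
- Y: Country A compares -5, -7 and picks Free; Country B would get 2.
- Z: Country A compares 2, 9 and picks Tariff; Country B would get -5.
Among 1, 2, -5, the best is 2 at Y. Subgame-perfect outcome: (Free, Y) with payoffs (-5, 2).
Now find the simultaneous Nash equilibrium.
Country A's best replies: X→Tariff; Y→Free; Z→Tariff.
Country B's best replies: Free→Z; Tariff→X.
The unique mutual best reply is (Tariff, X), giving (-2, 1).
Country B's commitment gain: 2 − 1 = 1.

1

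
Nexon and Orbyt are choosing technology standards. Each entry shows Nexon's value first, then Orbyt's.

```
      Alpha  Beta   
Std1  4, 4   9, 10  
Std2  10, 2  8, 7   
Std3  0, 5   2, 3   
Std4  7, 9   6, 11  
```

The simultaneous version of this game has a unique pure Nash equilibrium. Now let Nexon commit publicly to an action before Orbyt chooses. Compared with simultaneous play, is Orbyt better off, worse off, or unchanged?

unchanged

Backward induction with Nexon moving first.
- Std1 → Orbyt plays Beta (best of 4, 10); Nexon gets 9.
- Std2 → Orbyt plays Beta (best of 2, 7); Nexon gets 8.
- Std3 → Orbyt plays Alpha (best of 5, 3); Nexon gets 0.
- Std4 → Orbyt plays Beta (best of 9, 11); Nexon gets 6.
Maximizing over 9, 8, 0, 6, Nexon chooses Std1. Subgame-perfect outcome: (Std1, Beta) with payoffs (9, 10).
For the simultaneous game, intersect best replies.
Nexon's best replies: Alpha→Std2; Beta→Std1.
Orbyt's best replies: Std1→Beta; Std2→Beta; Std3→Alpha; Std4→Beta.
The unique mutual best reply is (Std1, Beta), giving (9, 10).
Orbyt earns 10 sequentially versus 10 at the Nash outcome: unchanged.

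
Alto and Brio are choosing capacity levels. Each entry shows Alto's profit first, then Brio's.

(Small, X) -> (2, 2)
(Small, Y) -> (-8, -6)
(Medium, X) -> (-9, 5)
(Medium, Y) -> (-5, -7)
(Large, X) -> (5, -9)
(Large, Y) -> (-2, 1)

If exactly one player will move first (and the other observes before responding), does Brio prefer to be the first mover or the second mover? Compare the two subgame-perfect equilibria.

second

If Alto leads: Brio's best replies are Small→X, Medium→X, Large→Y; Alto's induced payoffs 2, -9, -2; outcome (Small, X), payoffs (2, 2).
If Brio leads: Alto's best replies are X→Large, Y→Large; Brio's induced payoffs -9, 1; outcome (Large, Y), payoffs (-2, 1).
Brio gets 1 moving first and 2 moving second, so Brio prefers to move second.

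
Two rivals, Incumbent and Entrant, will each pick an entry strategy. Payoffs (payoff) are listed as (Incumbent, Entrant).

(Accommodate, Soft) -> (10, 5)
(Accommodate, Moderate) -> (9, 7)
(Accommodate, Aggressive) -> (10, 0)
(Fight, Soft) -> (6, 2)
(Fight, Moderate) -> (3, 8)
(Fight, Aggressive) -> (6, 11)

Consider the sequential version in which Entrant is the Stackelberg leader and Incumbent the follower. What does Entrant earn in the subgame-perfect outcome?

Incumbent best-responds to each possible Entrant move:
- Soft: Incumbent compares 10, 6 and picks Accommodate; Entrant would get 5.
- Moderate: Incumbent compares 9, 3 and picks Accommodate; Entrant would get 7.
- Aggressive: Incumbent compares 10, 6 and picks Accommodate; Entrant would get 0.
Among 5, 7, 0, the best is 7 at Moderate. Subgame-perfect outcome: (Accommodate, Moderate) with payoffs (9, 7).

7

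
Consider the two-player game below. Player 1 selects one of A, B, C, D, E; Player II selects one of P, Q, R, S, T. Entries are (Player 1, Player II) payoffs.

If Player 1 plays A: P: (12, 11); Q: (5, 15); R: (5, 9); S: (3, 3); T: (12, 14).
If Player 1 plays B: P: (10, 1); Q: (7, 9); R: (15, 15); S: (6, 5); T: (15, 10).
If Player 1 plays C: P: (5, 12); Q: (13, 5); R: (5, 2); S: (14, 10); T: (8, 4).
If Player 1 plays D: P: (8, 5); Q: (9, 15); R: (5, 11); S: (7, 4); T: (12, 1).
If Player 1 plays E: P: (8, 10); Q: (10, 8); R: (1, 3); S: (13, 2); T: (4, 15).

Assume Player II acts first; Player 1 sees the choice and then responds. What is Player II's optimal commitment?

Work backward from Player 1's decision.
- P: BR = A, leader payoff 11.
- Q: BR = C, leader payoff 5.
- R: BR = B, leader payoff 15.
- S: BR = C, leader payoff 10.
- T: BR = B, leader payoff 10.
Among 11, 5, 15, 10, 10, the best is 15 at R. Subgame-perfect outcome: (B, R) with payoffs (15, 15).

R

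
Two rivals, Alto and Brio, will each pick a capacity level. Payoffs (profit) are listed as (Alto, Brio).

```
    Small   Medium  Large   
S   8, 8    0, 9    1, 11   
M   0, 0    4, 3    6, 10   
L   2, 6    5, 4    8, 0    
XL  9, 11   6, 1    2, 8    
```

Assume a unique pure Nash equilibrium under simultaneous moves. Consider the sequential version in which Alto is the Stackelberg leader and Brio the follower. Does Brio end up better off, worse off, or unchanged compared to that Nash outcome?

Work backward from Brio's decision.
- S: BR = Large, leader payoff 1.
- M: BR = Large, leader payoff 6.
- L: BR = Small, leader payoff 2.
- XL: BR = Small, leader payoff 9.
Maximizing over 1, 6, 2, 9, Alto chooses XL. Subgame-perfect outcome: (XL, Small) with payoffs (9, 11).
Under simultaneous play:
Alto's best replies: Small→XL; Medium→XL; Large→L.
Brio's best replies: S→Large; M→Large; L→Small; XL→Small.
The unique mutual best reply is (XL, Small), giving (9, 11).
Brio earns 11 sequentially versus 11 at the Nash outcome: unchanged.

unchanged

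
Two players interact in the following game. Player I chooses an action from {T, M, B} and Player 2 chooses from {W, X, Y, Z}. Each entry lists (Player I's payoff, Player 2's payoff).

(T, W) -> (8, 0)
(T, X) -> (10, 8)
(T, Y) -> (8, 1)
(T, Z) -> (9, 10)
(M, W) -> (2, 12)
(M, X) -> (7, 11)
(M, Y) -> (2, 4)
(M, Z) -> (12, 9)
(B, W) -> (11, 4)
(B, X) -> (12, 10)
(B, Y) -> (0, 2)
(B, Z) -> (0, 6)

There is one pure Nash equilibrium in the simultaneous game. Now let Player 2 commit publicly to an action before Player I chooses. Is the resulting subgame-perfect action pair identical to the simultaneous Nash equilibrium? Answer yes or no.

Solve by backward induction (Player 2 leads).
- W: BR = B, leader payoff 4.
- X: BR = B, leader payoff 10.
- Y: BR = T, leader payoff 1.
- Z: BR = M, leader payoff 9.
Player 2's induced payoffs are 4, 10, 1, 9, so Player 2 commits to X. Subgame-perfect outcome: (B, X) with payoffs (12, 10).
Now find the simultaneous Nash equilibrium.
Player I's best replies: W→B; X→B; Y→T; Z→M.
Player 2's best replies: T→Z; M→W; B→X.
Only (B, X) has each player best-responding; Nash payoffs (12, 10).
Sequential outcome (B, X) coincides with the Nash profile (B, X).

yes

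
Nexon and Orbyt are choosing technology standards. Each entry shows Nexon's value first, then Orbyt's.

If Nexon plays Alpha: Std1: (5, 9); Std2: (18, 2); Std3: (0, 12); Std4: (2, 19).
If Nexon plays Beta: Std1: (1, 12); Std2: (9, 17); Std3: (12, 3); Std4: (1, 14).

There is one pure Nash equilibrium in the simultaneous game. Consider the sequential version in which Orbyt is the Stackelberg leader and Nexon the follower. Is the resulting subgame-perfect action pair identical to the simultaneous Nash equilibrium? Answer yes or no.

yes

Work backward from Nexon's decision.
- Std1: BR = Alpha, leader payoff 9.
- Std2: BR = Alpha, leader payoff 2.
- Std3: BR = Beta, leader payoff 3.
- Std4: BR = Alpha, leader payoff 19.
Maximizing over 9, 2, 3, 19, Orbyt chooses Std4. Subgame-perfect outcome: (Alpha, Std4) with payoffs (2, 19).
Under simultaneous play:
Nexon's best replies: Std1→Alpha; Std2→Alpha; Std3→Beta; Std4→Alpha.
Orbyt's best replies: Alpha→Std4; Beta→Std2.
The unique mutual best reply is (Alpha, Std4), giving (2, 19).
Sequential outcome (Alpha, Std4) coincides with the Nash profile (Alpha, Std4).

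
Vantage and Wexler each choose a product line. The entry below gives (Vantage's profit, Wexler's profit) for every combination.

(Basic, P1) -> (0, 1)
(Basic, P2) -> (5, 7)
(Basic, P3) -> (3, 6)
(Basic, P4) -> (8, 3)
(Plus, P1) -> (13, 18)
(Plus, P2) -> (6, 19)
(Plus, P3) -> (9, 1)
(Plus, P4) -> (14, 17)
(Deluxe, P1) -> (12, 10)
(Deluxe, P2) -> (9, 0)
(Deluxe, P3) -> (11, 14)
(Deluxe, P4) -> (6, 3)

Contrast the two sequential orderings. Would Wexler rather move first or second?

first

If Vantage leads: Wexler's best replies are Basic→P2, Plus→P2, Deluxe→P3; Vantage's induced payoffs 5, 6, 11; outcome (Deluxe, P3), payoffs (11, 14).
If Wexler leads: Vantage's best replies are P1→Plus, P2→Deluxe, P3→Deluxe, P4→Plus; Wexler's induced payoffs 18, 0, 14, 17; outcome (Plus, P1), payoffs (13, 18).
Wexler gets 18 moving first and 14 moving second, so Wexler prefers to move first.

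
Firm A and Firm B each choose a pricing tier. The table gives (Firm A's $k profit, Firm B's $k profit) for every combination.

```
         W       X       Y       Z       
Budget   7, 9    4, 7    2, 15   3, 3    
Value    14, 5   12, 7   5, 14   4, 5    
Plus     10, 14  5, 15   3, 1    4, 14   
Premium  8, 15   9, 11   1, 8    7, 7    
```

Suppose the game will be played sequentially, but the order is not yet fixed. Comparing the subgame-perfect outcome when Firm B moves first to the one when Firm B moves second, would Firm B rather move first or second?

second

If Firm A leads: Firm B's best replies are Budget→Y, Value→Y, Plus→X, Premium→W; Firm A's induced payoffs 2, 5, 5, 8; outcome (Premium, W), payoffs (8, 15).
If Firm B leads: Firm A's best replies are W→Value, X→Value, Y→Value, Z→Premium; Firm B's induced payoffs 5, 7, 14, 7; outcome (Value, Y), payoffs (5, 14).
Firm B gets 14 moving first and 15 moving second, so Firm B prefers to move second.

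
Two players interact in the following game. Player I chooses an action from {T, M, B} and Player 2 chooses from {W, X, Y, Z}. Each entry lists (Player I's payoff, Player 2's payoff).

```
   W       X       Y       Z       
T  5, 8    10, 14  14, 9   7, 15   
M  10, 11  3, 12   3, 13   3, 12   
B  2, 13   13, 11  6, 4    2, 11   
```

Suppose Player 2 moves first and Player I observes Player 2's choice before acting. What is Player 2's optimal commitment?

Z

Solve by backward induction (Player 2 leads).
- W: Player I compares 5, 10, 2 and picks M; Player 2 would get 11.
- X: Player I compares 10, 3, 13 and picks B; Player 2 would get 11.
- Y: Player I compares 14, 3, 6 and picks T; Player 2 would get 9.
- Z: Player I compares 7, 3, 2 and picks T; Player 2 would get 15.
Player 2's induced payoffs are 11, 11, 9, 15, so Player 2 commits to Z. Subgame-perfect outcome: (T, Z) with payoffs (7, 15).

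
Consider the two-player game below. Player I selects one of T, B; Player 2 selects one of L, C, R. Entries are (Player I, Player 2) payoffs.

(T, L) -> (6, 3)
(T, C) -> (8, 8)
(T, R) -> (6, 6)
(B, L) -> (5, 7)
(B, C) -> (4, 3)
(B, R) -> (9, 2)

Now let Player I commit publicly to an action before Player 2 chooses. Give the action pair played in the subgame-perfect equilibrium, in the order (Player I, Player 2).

Backward induction with Player I moving first.
- T: BR = C, leader payoff 8.
- B: BR = L, leader payoff 5.
Maximizing over 8, 5, Player I chooses T. Subgame-perfect outcome: (T, C) with payoffs (8, 8).

(T, C)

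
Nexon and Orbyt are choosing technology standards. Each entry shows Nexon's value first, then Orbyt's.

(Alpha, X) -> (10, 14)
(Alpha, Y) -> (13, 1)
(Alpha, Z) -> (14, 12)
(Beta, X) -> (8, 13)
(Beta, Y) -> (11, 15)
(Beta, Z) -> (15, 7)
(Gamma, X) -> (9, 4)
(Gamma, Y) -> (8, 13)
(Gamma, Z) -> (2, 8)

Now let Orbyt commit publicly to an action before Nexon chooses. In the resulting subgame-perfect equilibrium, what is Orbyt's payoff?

Nexon best-responds to each possible Orbyt move:
- X: BR = Alpha, leader payoff 14.
- Y: BR = Alpha, leader payoff 1.
- Z: BR = Beta, leader payoff 7.
Maximizing over 14, 1, 7, Orbyt chooses X. Subgame-perfect outcome: (Alpha, X) with payoffs (10, 14).

14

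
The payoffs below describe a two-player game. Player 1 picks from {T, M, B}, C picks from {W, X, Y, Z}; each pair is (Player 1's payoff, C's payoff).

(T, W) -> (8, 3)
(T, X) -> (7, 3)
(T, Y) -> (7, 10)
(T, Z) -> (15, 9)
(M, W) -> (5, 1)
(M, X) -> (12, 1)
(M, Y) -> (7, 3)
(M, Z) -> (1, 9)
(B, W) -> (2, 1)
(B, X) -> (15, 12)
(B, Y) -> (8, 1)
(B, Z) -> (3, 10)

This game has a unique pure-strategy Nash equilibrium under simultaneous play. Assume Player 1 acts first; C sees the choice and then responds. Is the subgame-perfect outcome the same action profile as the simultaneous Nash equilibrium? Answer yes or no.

yes

Solve by backward induction (Player 1 leads).
- T: BR = Y, leader payoff 7.
- M: BR = Z, leader payoff 1.
- B: BR = X, leader payoff 15.
Player 1's induced payoffs are 7, 1, 15, so Player 1 commits to B. Subgame-perfect outcome: (B, X) with payoffs (15, 12).
Under simultaneous play:
Player 1's best replies: W→T; X→B; Y→B; Z→T.
C's best replies: T→Y; M→Z; B→X.
The unique mutual best reply is (B, X), giving (15, 12).
Sequential outcome (B, X) coincides with the Nash profile (B, X).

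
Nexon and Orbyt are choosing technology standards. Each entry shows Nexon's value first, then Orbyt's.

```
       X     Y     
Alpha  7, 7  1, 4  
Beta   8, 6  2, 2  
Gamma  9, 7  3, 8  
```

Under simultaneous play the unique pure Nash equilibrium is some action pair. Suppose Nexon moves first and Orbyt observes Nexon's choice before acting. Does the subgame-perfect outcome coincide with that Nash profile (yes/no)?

Orbyt best-responds to each possible Nexon move:
- Alpha: BR = X, leader payoff 7.
- Beta: BR = X, leader payoff 8.
- Gamma: BR = Y, leader payoff 3.
Among 7, 8, 3, the best is 8 at Beta. Subgame-perfect outcome: (Beta, X) with payoffs (8, 6).
For the simultaneous game, intersect best replies.
Nexon's best replies: X→Gamma; Y→Gamma.
Orbyt's best replies: Alpha→X; Beta→X; Gamma→Y.
Only (Gamma, Y) has each player best-responding; Nash payoffs (3, 8).
Sequential outcome (Beta, X) differs from the Nash profile (Gamma, Y).

no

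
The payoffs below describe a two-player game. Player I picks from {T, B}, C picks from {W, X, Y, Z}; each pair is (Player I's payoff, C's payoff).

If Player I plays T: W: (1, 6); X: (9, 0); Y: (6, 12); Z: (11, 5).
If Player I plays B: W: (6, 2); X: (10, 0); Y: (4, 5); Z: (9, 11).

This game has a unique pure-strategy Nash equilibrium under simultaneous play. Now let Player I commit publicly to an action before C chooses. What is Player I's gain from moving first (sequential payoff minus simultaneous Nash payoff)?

Solve by backward induction (Player I leads).
- T: BR = Y, leader payoff 6.
- B: BR = Z, leader payoff 9.
Among 6, 9, the best is 9 at B. Subgame-perfect outcome: (B, Z) with payoffs (9, 11).
Now find the simultaneous Nash equilibrium.
Player I's best replies: W→B; X→B; Y→T; Z→T.
C's best replies: T→Y; B→Z.
The unique mutual best reply is (T, Y), giving (6, 12).
Player I's commitment gain: 9 − 6 = 3.

3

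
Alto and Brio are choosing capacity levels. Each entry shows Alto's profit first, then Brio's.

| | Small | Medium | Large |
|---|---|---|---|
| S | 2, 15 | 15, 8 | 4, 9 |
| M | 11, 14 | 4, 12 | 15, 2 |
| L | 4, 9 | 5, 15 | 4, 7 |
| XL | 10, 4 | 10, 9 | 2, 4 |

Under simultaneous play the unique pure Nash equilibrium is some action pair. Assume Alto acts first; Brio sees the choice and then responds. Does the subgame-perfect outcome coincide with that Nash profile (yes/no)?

yes

Solve by backward induction (Alto leads).
- S: BR = Small, leader payoff 2.
- M: BR = Small, leader payoff 11.
- L: BR = Medium, leader payoff 5.
- XL: BR = Medium, leader payoff 10.
Alto's induced payoffs are 2, 11, 5, 10, so Alto commits to M. Subgame-perfect outcome: (M, Small) with payoffs (11, 14).
For the simultaneous game, intersect best replies.
Alto's best replies: Small→M; Medium→S; Large→M.
Brio's best replies: S→Small; M→Small; L→Medium; XL→Medium.
Only (M, Small) has each player best-responding; Nash payoffs (11, 14).
Sequential outcome (M, Small) coincides with the Nash profile (M, Small).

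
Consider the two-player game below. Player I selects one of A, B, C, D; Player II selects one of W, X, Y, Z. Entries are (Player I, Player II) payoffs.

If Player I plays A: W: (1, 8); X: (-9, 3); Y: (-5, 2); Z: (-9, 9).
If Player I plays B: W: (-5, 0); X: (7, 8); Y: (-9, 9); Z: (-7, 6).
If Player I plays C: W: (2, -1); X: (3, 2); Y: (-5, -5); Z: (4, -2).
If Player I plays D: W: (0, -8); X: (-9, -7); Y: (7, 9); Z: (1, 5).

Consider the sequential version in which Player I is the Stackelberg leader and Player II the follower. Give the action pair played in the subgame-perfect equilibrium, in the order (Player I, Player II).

(D, Y)

Solve by backward induction (Player I leads).
- A → Player II plays Z (best of 8, 3, 2, 9); Player I gets -9.
- B → Player II plays Y (best of 0, 8, 9, 6); Player I gets -9.
- C → Player II plays X (best of -1, 2, -5, -2); Player I gets 3.
- D → Player II plays Y (best of -8, -7, 9, 5); Player I gets 7.
Among -9, -9, 3, 7, the best is 7 at D. Subgame-perfect outcome: (D, Y) with payoffs (7, 9).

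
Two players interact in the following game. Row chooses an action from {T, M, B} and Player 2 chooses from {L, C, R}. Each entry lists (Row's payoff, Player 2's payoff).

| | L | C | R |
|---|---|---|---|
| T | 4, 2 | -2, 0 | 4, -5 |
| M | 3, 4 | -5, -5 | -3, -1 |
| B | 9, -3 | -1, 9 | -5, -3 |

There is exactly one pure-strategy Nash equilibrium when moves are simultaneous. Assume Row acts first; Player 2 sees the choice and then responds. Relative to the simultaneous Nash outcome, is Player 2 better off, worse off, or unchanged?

Backward induction with Row moving first.
- T → Player 2 plays L (best of 2, 0, -5); Row gets 4.
- M → Player 2 plays L (best of 4, -5, -1); Row gets 3.
- B → Player 2 plays C (best of -3, 9, -3); Row gets -1.
Among 4, 3, -1, the best is 4 at T. Subgame-perfect outcome: (T, L) with payoffs (4, 2).
Now find the simultaneous Nash equilibrium.
Row's best replies: L→B; C→B; R→T.
Player 2's best replies: T→L; M→L; B→C.
The unique mutual best reply is (B, C), giving (-1, 9).
Player 2 earns 2 sequentially versus 9 at the Nash outcome: worse off.

worse off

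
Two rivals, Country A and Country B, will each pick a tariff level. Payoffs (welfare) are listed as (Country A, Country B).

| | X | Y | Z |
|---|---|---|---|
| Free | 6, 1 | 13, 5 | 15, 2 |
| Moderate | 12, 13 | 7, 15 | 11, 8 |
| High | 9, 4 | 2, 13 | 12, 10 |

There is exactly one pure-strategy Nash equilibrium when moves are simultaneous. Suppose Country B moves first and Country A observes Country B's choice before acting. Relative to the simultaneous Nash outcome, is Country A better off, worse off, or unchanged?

worse off

Work backward from Country A's decision.
- X: BR = Moderate, leader payoff 13.
- Y: BR = Free, leader payoff 5.
- Z: BR = Free, leader payoff 2.
Among 13, 5, 2, the best is 13 at X. Subgame-perfect outcome: (Moderate, X) with payoffs (12, 13).
For the simultaneous game, intersect best replies.
Country A's best replies: X→Moderate; Y→Free; Z→Free.
Country B's best replies: Free→Y; Moderate→Y; High→Y.
Only (Free, Y) has each player best-responding; Nash payoffs (13, 5).
Country A earns 12 sequentially versus 13 at the Nash outcome: worse off.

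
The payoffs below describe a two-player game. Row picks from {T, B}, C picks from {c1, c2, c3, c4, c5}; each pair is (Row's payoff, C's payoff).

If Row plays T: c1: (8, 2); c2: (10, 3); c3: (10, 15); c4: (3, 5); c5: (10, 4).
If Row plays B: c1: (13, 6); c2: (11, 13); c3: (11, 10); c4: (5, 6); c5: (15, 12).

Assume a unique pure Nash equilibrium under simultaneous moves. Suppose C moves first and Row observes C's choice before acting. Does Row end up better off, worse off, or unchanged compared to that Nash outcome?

Backward induction with C moving first.
- c1: Row compares 8, 13 and picks B; C would get 6.
- c2: Row compares 10, 11 and picks B; C would get 13.
- c3: Row compares 10, 11 and picks B; C would get 10.
- c4: Row compares 3, 5 and picks B; C would get 6.
- c5: Row compares 10, 15 and picks B; C would get 12.
C's induced payoffs are 6, 13, 10, 6, 12, so C commits to c2. Subgame-perfect outcome: (B, c2) with payoffs (11, 13).
For the simultaneous game, intersect best replies.
Row's best replies: c1→B; c2→B; c3→B; c4→B; c5→B.
C's best replies: T→c3; B→c2.
The unique mutual best reply is (B, c2), giving (11, 13).
Row earns 11 sequentially versus 11 at the Nash outcome: unchanged.

unchanged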